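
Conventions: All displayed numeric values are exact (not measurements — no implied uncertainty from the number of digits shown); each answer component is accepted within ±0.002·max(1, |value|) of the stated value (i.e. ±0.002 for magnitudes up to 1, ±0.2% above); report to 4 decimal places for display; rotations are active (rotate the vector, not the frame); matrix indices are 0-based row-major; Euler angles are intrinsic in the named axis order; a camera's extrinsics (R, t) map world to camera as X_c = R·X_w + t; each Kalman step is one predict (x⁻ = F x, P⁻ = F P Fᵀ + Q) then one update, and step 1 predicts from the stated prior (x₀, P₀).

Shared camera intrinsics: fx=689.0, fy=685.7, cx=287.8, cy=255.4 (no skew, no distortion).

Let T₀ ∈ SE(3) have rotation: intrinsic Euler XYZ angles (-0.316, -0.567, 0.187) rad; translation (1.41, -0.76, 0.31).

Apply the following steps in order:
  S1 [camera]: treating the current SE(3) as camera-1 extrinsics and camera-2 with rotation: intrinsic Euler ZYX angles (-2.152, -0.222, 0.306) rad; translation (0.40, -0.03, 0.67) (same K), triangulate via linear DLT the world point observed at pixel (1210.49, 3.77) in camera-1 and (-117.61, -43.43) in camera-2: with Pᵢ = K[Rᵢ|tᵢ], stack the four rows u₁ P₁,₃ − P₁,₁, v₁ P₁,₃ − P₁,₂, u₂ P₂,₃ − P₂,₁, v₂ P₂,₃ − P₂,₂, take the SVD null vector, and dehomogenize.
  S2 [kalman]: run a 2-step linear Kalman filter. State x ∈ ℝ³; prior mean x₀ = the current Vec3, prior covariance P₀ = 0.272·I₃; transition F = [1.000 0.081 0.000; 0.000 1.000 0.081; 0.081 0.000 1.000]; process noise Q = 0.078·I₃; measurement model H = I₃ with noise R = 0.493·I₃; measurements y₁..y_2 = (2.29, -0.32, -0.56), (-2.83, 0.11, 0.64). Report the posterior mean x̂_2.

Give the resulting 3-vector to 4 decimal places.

after S1 (triangulate): (1.3272, -0.5335, 0.6852)
after S2 (kf_track): (0.0279, -0.2940, 0.4006)

result = (0.0279, -0.2940, 0.4006)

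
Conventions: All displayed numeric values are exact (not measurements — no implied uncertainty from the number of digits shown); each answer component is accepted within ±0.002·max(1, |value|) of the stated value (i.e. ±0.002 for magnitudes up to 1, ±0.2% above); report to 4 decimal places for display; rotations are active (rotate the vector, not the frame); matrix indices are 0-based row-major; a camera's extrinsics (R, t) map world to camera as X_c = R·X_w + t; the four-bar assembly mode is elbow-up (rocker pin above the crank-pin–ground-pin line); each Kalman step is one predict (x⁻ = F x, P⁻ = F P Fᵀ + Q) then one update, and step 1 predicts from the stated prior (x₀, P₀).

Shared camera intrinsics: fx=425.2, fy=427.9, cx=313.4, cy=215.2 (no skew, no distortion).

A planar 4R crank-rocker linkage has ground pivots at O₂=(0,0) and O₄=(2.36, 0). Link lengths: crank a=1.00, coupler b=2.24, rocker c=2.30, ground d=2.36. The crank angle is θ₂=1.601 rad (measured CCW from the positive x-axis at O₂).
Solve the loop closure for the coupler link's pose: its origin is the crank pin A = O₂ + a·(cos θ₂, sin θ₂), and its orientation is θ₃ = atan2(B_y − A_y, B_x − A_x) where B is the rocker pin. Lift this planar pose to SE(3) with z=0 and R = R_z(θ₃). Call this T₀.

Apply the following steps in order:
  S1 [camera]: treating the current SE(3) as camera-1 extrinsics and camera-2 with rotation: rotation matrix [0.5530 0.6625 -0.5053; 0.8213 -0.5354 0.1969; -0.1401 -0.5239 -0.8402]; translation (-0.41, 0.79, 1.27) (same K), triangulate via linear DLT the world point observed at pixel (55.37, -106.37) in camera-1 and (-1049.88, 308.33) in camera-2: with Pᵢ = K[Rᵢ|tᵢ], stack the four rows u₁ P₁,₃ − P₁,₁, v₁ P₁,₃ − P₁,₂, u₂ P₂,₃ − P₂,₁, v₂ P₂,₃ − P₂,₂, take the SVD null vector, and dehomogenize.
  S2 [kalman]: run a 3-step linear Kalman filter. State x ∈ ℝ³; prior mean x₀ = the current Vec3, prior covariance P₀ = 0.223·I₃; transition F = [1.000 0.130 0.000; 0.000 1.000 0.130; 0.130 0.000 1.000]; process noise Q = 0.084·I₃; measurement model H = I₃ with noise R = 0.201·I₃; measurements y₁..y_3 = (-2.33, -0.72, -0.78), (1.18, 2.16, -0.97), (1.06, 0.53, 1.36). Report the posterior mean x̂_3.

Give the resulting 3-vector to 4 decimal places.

result = (0.3326, 0.6739, 0.4103)

source (fourbar_fk): coupler pose = R=[0.8329 -0.5535 0.0000; 0.5535 0.8329 0.0000; 0.0000 0.0000 1.0000], t=(-0.0302, 0.9995, 0.0000)
after S1 (triangulate): (-1.9013, -1.2814, 1.4904)
after S2 (kf_track): (0.3326, 0.6739, 0.4103)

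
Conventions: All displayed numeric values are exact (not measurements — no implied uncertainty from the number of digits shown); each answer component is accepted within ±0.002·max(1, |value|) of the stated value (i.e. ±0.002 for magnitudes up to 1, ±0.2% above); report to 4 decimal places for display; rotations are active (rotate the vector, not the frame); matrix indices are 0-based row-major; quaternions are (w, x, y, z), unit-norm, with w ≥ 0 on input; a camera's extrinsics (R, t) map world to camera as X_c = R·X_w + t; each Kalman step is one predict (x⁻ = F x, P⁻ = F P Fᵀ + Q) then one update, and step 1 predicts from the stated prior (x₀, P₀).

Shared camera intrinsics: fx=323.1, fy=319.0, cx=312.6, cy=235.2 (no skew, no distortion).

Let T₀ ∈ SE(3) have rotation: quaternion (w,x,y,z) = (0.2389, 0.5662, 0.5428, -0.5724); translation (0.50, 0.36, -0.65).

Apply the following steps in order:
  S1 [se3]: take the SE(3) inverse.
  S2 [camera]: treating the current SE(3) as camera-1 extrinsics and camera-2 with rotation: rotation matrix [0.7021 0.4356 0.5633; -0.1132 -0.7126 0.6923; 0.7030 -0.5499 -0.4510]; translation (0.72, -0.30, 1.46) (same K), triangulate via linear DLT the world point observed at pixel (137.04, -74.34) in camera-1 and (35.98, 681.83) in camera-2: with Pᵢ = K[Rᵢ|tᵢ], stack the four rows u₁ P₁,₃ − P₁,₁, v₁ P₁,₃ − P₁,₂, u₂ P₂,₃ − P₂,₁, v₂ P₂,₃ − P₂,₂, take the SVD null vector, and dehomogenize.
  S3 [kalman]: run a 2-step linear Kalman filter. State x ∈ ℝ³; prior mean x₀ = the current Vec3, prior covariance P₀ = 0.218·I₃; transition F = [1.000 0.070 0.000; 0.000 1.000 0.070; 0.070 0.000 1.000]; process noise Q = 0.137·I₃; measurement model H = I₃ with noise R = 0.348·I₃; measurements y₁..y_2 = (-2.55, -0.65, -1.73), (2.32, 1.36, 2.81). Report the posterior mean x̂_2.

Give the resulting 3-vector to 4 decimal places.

after S1 (invert_se3): R=[-0.2446 0.3412 -0.9076; 0.8882 -0.2965 -0.3509; -0.3889 -0.8920 -0.2305], t=(-0.5905, -0.5654, 0.3657)
after S2 (triangulate): (-1.6073, -1.1286, 0.4870)
after S3 (kf_track): (0.0153, 0.2478, 0.9740)

result = (0.0153, 0.2478, 0.9740)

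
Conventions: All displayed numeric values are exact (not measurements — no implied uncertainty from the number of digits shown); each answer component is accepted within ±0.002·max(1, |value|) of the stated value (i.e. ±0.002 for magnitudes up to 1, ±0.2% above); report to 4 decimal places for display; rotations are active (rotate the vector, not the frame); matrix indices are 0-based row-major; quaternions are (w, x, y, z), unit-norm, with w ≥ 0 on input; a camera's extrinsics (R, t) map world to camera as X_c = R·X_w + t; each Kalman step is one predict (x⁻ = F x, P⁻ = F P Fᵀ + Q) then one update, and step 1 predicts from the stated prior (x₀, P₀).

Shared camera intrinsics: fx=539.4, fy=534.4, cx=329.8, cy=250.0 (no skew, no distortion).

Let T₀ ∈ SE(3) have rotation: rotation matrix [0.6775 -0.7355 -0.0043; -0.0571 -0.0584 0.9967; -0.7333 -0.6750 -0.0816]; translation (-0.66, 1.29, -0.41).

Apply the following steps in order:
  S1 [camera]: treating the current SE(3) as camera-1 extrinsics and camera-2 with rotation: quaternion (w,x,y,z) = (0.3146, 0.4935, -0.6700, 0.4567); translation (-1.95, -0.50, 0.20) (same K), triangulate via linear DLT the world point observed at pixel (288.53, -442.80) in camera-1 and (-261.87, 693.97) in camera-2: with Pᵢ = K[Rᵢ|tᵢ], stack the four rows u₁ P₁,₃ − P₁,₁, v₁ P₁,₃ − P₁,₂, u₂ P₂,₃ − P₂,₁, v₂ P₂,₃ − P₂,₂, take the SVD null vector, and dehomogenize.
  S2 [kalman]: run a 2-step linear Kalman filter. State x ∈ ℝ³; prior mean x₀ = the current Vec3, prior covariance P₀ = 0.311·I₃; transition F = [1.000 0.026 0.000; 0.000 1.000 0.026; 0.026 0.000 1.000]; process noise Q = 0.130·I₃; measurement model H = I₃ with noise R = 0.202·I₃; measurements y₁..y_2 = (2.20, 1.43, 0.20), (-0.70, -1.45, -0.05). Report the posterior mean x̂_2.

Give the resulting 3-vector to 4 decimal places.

result = (0.2589, -0.5282, -0.1863)

after S1 (triangulate): (0.0455, -0.8202, -1.6593)
after S2 (kf_track): (0.2589, -0.5282, -0.1863)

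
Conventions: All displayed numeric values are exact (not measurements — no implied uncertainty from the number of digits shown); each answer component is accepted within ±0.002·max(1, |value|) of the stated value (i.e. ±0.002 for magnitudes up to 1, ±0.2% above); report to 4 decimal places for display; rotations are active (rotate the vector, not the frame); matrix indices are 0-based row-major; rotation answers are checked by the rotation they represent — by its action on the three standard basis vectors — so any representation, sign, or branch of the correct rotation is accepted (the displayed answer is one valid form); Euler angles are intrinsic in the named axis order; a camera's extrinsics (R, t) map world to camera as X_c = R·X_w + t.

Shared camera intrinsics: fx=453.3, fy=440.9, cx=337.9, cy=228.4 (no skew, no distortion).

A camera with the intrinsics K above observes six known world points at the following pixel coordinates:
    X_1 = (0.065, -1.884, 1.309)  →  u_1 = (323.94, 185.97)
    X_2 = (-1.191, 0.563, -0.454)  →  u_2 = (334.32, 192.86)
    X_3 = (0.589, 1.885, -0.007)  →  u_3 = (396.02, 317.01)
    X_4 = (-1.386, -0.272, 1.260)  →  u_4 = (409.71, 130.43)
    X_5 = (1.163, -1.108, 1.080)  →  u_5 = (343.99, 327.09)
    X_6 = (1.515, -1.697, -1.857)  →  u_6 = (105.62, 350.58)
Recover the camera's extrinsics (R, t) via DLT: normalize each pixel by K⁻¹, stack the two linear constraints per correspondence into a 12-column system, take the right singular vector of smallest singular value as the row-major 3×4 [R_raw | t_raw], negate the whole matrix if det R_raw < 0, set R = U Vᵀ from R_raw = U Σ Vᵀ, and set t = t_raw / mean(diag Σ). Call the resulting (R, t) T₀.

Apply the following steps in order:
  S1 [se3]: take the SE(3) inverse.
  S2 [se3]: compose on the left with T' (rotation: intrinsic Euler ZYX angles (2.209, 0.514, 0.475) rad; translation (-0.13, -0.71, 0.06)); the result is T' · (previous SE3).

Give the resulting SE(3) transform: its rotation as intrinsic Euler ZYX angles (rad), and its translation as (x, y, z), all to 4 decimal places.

rotation (euler_zyx) = (2.5249, -1.1147, -1.5135), translation = (3.2965, 4.2384, 0.1388)

source (pnp_recover): camera pose = R=[-0.0768 0.5734 0.8157; 0.9426 0.3085 -0.1281; -0.3251 0.7590 -0.5641], t=(-0.1000, 0.3200, 6.0101)
after S1 (invert_se3): R=[-0.0768 0.9426 -0.3251; 0.5734 0.3085 0.7590; 0.8157 -0.1281 -0.5641], t=(1.6445, -4.6030, 3.5131)
after S2 (compose_se3): R=[-0.3593 -0.7643 -0.5354; 0.2547 0.4716 -0.8442; 0.8978 -0.4398 0.0252], t=(3.2965, 4.2384, 0.1388)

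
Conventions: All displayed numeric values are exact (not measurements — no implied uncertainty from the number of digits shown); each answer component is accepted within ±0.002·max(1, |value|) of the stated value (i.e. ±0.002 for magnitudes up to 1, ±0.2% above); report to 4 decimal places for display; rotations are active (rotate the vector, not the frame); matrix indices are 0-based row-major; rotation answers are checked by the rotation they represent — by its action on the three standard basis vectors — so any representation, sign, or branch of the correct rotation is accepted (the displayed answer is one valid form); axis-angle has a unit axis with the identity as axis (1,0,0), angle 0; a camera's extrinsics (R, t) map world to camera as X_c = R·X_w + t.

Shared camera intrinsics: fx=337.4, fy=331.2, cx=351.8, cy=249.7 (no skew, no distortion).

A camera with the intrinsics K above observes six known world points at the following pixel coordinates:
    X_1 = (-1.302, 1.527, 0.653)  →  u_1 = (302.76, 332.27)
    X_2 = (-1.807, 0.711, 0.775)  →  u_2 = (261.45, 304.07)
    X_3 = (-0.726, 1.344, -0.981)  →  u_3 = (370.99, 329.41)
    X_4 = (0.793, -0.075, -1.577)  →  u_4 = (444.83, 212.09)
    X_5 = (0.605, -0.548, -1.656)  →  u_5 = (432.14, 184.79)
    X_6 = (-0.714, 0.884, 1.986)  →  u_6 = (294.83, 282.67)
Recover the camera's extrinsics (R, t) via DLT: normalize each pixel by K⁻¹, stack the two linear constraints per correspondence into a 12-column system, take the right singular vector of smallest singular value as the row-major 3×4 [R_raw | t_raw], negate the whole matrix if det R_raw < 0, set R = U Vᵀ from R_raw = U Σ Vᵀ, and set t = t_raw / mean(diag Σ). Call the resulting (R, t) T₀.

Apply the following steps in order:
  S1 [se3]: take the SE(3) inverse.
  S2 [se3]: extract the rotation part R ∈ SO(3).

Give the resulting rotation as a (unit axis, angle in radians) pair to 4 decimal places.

rotation (axis_angle) = ((-0.1763, 0.8200, 0.5446), 0.6255)

source (pnp_recover): camera pose = R=[0.8165 0.2915 -0.4983; -0.3462 0.9380 -0.0187; 0.4620 0.1878 0.8668], t=(0.0101, -0.2700, 6.1701)
after S1 (invert_se3): R=[0.8165 -0.3462 0.4620; 0.2915 0.9380 0.1878; -0.4983 -0.0187 0.8668], t=(-2.9520, -0.9081, -5.3483)
after S2 (rot_of_se3): [0.8165 -0.3462 0.4620; 0.2915 0.9380 0.1878; -0.4983 -0.0187 0.8668]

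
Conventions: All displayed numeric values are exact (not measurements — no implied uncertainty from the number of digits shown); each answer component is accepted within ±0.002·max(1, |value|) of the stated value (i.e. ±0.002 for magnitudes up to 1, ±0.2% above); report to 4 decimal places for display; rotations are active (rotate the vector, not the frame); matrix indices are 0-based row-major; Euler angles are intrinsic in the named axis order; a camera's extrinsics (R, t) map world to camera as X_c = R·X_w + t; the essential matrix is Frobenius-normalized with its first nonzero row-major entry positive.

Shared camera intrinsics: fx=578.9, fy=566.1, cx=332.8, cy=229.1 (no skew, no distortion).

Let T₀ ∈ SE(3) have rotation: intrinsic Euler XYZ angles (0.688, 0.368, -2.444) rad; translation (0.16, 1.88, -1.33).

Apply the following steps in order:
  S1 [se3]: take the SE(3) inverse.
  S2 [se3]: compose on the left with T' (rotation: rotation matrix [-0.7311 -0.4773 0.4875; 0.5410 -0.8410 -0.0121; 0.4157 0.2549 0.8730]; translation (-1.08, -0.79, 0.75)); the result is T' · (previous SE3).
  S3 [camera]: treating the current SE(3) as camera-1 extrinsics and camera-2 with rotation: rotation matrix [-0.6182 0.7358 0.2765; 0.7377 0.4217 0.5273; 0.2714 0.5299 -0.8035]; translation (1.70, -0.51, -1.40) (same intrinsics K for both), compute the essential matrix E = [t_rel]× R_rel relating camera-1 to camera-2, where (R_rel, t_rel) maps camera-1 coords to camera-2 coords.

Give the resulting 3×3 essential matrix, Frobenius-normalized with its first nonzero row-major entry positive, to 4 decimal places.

after S1 (invert_se3): R=[-0.7151 -0.6713 -0.1949; 0.5994 -0.4453 -0.6652; 0.3598 -0.5925 0.7208], t=(1.1173, -0.1434, 2.0150)
after S2 (compose_se3): R=[0.4121 0.4145 0.8114; -0.8952 0.0185 0.4452; 0.1696 -0.9099 0.3787], t=(-0.8461, -0.0893, 2.9371)
after S3 (essential): [0.0943 0.0077 0.0466; -0.2459 -0.4680 -0.4644; -0.6149 0.3400 -0.0052]

matrix = [0.0943 0.0077 0.0466; -0.2459 -0.4680 -0.4644; -0.6149 0.3400 -0.0052]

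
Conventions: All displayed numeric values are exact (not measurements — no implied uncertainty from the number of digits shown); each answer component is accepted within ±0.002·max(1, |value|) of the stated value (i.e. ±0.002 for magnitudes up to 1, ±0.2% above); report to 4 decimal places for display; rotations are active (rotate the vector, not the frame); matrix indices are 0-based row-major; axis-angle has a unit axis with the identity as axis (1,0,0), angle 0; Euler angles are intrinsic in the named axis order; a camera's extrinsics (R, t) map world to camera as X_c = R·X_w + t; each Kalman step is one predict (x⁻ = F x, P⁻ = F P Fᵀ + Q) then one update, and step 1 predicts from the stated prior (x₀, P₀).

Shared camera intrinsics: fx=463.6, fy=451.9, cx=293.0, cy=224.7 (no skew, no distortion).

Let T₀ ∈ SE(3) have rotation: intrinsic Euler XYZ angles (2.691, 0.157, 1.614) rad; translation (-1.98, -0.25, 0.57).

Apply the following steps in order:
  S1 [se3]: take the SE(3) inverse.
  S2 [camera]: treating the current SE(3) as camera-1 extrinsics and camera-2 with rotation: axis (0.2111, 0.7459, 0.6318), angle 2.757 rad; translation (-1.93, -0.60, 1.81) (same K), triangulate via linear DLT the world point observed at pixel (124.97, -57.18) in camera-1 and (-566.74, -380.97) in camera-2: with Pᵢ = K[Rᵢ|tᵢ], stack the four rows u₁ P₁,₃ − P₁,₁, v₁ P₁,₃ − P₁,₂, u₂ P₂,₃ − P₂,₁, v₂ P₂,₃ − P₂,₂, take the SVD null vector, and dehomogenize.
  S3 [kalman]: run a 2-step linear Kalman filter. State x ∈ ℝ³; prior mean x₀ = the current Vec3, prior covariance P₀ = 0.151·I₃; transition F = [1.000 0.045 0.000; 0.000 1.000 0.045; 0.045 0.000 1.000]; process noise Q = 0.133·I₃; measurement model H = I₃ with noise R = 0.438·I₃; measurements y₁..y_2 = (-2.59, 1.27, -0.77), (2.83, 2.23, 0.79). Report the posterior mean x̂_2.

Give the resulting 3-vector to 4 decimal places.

after S1 (invert_se3): R=[-0.0427 -0.9023 0.4290; -0.9868 -0.0291 -0.1594; 0.1564 -0.4301 -0.8891], t=(-0.5546, -1.8702, 0.7088)
after S2 (triangulate): (0.0770, -0.4719, -1.8994)
after S3 (kf_track): (0.6325, 1.0173, -0.5115)

result = (0.6325, 1.0173, -0.5115)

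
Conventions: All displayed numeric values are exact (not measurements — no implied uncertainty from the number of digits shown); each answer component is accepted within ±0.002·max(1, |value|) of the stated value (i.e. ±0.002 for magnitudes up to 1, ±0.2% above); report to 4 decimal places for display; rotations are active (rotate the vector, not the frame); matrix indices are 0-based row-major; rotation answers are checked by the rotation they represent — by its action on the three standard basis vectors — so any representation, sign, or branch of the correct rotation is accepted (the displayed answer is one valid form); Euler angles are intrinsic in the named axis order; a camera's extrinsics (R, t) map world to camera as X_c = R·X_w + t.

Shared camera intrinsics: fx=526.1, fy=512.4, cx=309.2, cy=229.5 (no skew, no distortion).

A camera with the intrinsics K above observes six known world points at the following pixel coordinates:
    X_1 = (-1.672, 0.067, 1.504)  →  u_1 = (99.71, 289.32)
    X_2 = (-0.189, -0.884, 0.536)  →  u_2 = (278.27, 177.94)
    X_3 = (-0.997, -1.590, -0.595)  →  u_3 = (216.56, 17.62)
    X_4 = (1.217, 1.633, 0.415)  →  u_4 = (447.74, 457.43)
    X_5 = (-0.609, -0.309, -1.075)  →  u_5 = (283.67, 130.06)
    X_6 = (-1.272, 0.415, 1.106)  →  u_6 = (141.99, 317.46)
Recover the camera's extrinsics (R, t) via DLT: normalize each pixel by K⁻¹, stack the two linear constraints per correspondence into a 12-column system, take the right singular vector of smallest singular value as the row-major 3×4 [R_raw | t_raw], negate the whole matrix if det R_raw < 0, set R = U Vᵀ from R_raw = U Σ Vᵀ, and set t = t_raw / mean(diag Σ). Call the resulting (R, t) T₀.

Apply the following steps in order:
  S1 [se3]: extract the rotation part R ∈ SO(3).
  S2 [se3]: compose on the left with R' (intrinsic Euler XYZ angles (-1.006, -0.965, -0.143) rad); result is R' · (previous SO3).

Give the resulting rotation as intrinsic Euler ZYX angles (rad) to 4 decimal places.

rotation (euler_zyx) = (1.2194, -0.5667, -1.8194)

source (pnp_recover): camera pose = R=[0.9461 0.0234 -0.3230; 0.1064 0.9196 0.3781; 0.3059 -0.3921 0.8676], t=(0.0800, 0.1300, 4.2195)
after S1 (rot_of_se3): [0.9461 0.0234 -0.3230; 0.1064 0.9196 0.3781; 0.3059 -0.3921 0.8676]
after S2 (compose_so3): [0.2904 0.4101 -0.8646; 0.7921 0.4039 0.4576; 0.5369 -0.8177 -0.2076]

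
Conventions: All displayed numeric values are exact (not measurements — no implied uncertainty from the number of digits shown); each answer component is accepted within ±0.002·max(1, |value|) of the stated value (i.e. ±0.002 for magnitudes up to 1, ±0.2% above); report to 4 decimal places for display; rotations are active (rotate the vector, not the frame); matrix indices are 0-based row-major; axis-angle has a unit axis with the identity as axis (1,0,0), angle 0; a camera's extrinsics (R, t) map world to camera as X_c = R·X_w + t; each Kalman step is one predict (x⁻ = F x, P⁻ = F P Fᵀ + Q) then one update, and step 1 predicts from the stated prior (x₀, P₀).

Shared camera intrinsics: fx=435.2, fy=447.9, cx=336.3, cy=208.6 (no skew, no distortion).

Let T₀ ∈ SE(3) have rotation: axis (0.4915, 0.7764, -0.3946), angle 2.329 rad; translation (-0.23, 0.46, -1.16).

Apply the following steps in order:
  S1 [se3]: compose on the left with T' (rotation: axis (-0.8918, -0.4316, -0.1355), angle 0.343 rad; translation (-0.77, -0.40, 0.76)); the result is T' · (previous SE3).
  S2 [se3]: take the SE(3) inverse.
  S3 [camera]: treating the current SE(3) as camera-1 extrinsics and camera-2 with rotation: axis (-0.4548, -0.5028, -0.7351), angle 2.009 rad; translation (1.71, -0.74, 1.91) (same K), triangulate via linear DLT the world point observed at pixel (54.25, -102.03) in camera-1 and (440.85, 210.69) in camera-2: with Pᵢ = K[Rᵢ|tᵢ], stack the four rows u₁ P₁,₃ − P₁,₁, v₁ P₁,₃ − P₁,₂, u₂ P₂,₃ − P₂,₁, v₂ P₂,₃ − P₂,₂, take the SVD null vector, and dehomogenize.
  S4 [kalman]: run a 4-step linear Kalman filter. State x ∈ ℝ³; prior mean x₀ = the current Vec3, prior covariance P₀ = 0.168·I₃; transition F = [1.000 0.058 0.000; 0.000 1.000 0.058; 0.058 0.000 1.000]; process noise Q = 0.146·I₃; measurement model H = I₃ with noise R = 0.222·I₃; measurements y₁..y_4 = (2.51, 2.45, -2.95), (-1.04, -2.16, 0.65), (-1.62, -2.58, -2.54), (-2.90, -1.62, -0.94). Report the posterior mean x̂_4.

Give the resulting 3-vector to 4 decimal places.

after S1 (compose_se3): R=[-0.1293 0.9639 0.2328; 0.0768 0.2438 -0.9668; -0.9886 -0.1071 -0.1055], t=(-0.8058, -0.3083, -0.5051)
after S2 (invert_se3): R=[-0.1293 0.0768 -0.9886; 0.9639 0.2438 -0.1071; 0.2328 -0.9668 -0.1055], t=(-0.5799, 0.7977, -0.1638)
after S3 (triangulate): (-1.2289, -1.7342, 0.2279)
after S4 (kf_track): (-2.0845, -1.7819, -1.2721)

result = (-2.0845, -1.7819, -1.2721)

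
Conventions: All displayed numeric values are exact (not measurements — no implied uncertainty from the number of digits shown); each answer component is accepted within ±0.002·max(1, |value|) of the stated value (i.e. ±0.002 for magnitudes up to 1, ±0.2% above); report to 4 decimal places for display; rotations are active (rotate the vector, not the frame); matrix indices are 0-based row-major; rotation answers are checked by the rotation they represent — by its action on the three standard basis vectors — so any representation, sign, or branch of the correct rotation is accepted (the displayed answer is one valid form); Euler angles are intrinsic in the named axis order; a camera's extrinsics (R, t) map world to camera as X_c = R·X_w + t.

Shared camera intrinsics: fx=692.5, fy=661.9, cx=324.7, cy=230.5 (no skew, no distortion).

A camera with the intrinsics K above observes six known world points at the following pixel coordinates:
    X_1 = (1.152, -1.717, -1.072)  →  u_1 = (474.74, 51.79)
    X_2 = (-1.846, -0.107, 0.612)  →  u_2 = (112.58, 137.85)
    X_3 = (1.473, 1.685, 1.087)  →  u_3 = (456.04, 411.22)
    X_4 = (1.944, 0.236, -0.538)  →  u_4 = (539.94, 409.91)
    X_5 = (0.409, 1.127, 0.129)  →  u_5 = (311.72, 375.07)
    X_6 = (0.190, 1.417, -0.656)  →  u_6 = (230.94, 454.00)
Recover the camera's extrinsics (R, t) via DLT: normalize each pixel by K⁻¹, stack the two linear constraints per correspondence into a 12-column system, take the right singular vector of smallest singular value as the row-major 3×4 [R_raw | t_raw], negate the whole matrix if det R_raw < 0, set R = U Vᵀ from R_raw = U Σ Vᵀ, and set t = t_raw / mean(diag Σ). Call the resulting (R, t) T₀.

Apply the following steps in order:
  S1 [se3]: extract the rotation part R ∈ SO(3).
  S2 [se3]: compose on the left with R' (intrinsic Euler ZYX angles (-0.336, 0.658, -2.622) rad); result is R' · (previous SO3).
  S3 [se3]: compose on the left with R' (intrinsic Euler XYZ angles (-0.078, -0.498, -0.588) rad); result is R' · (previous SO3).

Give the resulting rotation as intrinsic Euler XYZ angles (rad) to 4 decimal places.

source (pnp_recover): camera pose = R=[0.9109 -0.1681 0.3768; 0.3047 0.8898 -0.3398; -0.2782 0.4243 0.8617], t=(-0.3300, 0.0600, 4.7598)
after S1 (rot_of_se3): [0.9109 -0.1681 0.3768; 0.3047 0.8898 -0.3398; -0.2782 0.4243 0.8617]
after S2 (compose_so3): [0.5997 -0.7784 0.1853; -0.6359 -0.3231 0.7009; -0.4857 -0.5382 -0.6888]
after S3 (compose_so3): [0.3605 -0.4694 0.8060; -0.8870 0.0949 0.4520; -0.2886 -0.8779 -0.3821]

rotation (euler_xyz) = (-2.2726, 0.9374, 0.9158)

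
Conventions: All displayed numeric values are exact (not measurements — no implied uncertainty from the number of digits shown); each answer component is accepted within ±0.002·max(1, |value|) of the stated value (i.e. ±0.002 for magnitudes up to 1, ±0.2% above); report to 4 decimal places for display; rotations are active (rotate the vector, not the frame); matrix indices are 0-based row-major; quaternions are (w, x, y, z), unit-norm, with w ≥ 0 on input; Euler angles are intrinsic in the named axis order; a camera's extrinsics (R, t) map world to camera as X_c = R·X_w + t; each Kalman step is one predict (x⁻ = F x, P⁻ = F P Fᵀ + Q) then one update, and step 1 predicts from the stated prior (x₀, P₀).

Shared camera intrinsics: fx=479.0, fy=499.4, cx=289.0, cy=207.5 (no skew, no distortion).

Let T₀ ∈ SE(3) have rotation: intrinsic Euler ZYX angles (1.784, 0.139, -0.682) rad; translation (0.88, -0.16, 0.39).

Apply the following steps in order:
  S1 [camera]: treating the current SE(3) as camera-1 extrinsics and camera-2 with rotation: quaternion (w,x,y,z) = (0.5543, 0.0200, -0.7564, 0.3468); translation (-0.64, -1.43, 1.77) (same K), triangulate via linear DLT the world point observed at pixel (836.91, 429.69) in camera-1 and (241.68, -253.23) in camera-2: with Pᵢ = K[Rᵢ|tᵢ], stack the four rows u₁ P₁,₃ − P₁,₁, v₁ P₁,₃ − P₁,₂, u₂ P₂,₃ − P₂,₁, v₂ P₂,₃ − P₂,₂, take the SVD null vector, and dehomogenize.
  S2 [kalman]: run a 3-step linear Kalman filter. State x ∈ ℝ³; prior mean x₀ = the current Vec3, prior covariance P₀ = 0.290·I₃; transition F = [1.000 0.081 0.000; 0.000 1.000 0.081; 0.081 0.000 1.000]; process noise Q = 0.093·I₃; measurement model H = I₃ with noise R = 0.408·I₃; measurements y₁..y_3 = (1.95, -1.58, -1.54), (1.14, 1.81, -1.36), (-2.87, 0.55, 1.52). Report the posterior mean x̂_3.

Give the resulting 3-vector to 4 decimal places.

after S1 (triangulate): (0.4832, -1.8594, 0.3016)
after S2 (kf_track): (-0.4270, -0.0274, 0.1289)

result = (-0.4270, -0.0274, 0.1289)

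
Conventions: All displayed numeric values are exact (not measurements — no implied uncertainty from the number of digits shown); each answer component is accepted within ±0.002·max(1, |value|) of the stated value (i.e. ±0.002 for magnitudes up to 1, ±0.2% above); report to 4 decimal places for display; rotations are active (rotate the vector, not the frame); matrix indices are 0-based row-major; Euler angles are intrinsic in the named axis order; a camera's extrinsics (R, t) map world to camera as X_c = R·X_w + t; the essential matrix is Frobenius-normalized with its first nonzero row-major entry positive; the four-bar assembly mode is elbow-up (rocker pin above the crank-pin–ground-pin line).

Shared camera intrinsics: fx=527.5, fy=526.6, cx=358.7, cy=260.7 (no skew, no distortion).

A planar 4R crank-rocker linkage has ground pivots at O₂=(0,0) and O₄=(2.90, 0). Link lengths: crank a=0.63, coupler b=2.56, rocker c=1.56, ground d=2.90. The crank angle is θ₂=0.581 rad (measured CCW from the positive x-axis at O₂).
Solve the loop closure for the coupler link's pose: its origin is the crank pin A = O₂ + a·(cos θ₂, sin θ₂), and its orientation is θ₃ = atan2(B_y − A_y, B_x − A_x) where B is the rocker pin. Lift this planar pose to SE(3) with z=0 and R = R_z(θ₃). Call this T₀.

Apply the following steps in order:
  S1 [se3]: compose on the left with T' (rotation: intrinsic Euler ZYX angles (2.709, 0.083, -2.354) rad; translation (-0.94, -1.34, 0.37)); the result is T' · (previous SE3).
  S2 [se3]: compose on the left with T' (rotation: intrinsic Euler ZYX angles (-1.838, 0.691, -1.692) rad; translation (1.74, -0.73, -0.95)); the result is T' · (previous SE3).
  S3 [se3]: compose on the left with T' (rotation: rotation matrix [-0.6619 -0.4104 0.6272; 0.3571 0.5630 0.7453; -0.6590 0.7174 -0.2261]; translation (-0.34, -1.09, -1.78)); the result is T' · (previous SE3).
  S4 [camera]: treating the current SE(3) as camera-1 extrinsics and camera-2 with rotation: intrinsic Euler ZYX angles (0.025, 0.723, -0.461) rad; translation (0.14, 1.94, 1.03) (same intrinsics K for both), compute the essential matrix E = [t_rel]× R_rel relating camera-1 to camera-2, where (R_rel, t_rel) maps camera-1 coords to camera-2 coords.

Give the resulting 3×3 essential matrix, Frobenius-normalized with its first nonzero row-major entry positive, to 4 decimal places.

source (fourbar_fk): coupler pose = R=[0.8813 -0.4726 0.0000; 0.4726 0.8813 0.0000; 0.0000 0.0000 1.0000], t=(0.5266, 0.3458, 0.0000)
after S1 (compose_se3): R=[-0.6324 0.7352 -0.2440; 0.6593 0.3454 -0.6679; -0.4068 -0.5832 -0.7031], t=(-1.2957, -0.9070, 0.0821)
after S2 (compose_se3): R=[-0.2359 -0.7024 -0.6715; 0.9697 -0.2152 -0.1155; -0.0634 -0.6784 0.7319], t=(2.0382, -0.3647, 0.5620)
after S3 (compose_se3): R=[-0.2816 0.1278 0.9510; 0.4145 -0.8777 0.2407; 0.8654 0.4619 0.1942], t=(-1.1870, -0.1486, -3.5119)
after S4 (essential): [0.4733 0.0972 -0.3467; -0.3038 -0.0798 0.2189; 0.0295 -0.6859 -0.1686]

matrix = [0.4733 0.0972 -0.3467; -0.3038 -0.0798 0.2189; 0.0295 -0.6859 -0.1686]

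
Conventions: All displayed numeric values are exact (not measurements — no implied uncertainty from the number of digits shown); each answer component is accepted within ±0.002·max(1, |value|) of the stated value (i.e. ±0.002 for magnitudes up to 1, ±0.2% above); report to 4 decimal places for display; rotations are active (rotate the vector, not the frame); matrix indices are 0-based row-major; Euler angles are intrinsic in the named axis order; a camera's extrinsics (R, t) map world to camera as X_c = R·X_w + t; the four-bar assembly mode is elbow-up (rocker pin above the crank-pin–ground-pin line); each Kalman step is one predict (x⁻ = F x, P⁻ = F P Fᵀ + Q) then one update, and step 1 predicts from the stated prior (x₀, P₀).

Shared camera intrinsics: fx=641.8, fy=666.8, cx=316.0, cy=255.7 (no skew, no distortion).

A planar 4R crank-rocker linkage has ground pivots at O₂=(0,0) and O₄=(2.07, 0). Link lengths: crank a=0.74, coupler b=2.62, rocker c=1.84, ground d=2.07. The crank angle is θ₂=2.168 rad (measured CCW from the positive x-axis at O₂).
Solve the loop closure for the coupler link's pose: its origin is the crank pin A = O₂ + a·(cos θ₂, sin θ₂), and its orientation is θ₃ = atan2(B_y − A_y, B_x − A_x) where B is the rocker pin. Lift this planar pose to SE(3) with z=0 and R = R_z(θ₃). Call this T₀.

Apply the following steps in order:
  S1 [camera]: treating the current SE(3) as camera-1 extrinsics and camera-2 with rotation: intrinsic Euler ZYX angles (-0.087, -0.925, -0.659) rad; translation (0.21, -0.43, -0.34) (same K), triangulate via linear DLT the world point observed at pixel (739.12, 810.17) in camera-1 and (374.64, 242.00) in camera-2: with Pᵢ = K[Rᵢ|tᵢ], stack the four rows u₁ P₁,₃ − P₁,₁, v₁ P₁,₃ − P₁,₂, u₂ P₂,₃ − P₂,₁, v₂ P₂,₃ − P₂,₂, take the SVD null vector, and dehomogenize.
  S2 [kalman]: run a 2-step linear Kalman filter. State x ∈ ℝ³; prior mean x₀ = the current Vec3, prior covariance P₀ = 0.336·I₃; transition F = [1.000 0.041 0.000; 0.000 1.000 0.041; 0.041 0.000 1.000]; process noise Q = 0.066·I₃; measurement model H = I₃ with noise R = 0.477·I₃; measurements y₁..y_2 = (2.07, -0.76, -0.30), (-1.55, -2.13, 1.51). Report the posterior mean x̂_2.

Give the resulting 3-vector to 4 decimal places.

result = (0.3479, -1.1114, 0.8340)

source (fourbar_fk): coupler pose = R=[0.8849 -0.4658 0.0000; 0.4658 0.8849 0.0000; 0.0000 0.0000 1.0000], t=(-0.4161, 0.6119, 0.0000)
after S1 (triangulate): (1.0806, -0.2948, 1.0275)
after S2 (kf_track): (0.3479, -1.1114, 0.8340)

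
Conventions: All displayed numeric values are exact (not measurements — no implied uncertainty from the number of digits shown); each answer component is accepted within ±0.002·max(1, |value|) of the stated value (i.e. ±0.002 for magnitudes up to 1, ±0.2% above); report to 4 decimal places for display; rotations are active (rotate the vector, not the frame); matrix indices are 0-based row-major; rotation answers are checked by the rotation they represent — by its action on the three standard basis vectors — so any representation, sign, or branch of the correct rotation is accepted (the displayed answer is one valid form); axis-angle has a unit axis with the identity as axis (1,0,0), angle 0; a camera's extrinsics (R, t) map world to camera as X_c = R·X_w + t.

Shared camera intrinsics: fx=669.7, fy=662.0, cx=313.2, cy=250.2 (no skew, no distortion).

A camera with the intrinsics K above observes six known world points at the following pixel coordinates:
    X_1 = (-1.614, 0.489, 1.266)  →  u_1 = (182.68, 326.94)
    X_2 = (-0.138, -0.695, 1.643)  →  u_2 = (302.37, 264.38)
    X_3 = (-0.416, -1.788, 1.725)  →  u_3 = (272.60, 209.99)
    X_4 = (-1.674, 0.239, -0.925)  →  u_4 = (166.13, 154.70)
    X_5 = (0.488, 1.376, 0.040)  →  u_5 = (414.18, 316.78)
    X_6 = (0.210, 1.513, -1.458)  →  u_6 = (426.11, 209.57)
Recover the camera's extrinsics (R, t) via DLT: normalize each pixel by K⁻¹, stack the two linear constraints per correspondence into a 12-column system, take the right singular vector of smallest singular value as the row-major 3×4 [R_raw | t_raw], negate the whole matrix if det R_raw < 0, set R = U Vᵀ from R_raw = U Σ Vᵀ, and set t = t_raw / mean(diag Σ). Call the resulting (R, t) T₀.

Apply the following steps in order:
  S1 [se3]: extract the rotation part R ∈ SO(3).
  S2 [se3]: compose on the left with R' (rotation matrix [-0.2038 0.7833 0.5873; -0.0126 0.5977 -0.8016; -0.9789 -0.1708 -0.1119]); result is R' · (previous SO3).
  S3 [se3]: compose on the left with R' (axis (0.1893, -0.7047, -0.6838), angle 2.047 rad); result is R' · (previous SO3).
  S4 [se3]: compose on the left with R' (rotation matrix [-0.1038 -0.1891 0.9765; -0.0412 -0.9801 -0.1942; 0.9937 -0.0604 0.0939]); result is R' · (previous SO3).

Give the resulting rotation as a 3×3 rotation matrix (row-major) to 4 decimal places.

rotation (matrix) = ((-0.3937, 0.7998, 0.4532), (0.5048, -0.2239, 0.8337), (0.7682, 0.5570, -0.3156))

source (pnp_recover): camera pose = R=[0.9862 0.1278 -0.1049; -0.0236 0.7367 0.6758; 0.1637 -0.6641 0.7295], t=(0.2601, -0.4201, 6.8602)
after S1 (rot_of_se3): [0.9862 0.1278 -0.1049; -0.0236 0.7367 0.6758; 0.1637 -0.6641 0.7295]
after S2 (compose_so3): [-0.1233 0.1610 0.9792; -0.1578 0.9710 -0.1795; -0.9797 -0.1766 -0.0944]
after S3 (compose_so3): [0.7835 0.4798 -0.3950; -0.4667 0.0346 -0.8837; -0.4103 0.8767 0.2510]
after S4 (compose_so3): [-0.3937 0.7998 0.4532; 0.5048 -0.2239 0.8337; 0.7682 0.5570 -0.3156]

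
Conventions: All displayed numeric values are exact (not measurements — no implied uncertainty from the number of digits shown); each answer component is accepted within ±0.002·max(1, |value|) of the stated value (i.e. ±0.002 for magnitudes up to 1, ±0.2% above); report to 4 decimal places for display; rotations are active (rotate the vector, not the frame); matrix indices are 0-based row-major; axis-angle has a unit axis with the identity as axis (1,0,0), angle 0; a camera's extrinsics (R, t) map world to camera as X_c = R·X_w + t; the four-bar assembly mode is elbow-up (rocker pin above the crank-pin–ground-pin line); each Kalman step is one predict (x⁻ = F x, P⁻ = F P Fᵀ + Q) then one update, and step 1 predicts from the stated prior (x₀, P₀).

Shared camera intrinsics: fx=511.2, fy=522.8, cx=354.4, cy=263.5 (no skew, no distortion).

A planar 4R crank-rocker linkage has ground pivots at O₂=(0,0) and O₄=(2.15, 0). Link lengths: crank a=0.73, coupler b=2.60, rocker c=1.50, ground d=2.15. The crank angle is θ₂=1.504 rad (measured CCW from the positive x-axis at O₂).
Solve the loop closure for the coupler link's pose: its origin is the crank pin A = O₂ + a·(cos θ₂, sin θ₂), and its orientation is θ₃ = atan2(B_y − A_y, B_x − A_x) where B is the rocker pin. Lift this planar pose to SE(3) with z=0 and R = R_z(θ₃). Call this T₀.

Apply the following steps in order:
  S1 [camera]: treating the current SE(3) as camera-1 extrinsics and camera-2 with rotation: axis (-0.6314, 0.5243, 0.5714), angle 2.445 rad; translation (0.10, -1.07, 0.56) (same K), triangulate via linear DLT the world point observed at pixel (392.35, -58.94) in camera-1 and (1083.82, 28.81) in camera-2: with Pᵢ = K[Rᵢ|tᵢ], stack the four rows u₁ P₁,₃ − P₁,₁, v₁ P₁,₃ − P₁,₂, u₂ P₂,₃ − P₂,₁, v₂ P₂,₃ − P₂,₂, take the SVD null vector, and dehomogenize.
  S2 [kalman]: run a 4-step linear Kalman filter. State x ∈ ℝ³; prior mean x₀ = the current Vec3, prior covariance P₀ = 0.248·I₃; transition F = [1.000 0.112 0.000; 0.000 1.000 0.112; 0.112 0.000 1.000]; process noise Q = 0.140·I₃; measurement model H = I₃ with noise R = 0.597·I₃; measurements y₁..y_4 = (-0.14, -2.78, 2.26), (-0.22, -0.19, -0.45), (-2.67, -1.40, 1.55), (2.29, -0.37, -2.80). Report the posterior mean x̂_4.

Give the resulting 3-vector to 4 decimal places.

source (fourbar_fk): coupler pose = R=[0.9611 -0.2761 0.0000; 0.2761 0.9611 0.0000; 0.0000 0.0000 1.0000], t=(0.0487, 0.7284, 0.0000)
after S1 (triangulate): (-0.2951, -0.9787, 0.4763)
after S2 (kf_track): (-0.0848, -0.7902, -0.5393)

result = (-0.0848, -0.7902, -0.5393)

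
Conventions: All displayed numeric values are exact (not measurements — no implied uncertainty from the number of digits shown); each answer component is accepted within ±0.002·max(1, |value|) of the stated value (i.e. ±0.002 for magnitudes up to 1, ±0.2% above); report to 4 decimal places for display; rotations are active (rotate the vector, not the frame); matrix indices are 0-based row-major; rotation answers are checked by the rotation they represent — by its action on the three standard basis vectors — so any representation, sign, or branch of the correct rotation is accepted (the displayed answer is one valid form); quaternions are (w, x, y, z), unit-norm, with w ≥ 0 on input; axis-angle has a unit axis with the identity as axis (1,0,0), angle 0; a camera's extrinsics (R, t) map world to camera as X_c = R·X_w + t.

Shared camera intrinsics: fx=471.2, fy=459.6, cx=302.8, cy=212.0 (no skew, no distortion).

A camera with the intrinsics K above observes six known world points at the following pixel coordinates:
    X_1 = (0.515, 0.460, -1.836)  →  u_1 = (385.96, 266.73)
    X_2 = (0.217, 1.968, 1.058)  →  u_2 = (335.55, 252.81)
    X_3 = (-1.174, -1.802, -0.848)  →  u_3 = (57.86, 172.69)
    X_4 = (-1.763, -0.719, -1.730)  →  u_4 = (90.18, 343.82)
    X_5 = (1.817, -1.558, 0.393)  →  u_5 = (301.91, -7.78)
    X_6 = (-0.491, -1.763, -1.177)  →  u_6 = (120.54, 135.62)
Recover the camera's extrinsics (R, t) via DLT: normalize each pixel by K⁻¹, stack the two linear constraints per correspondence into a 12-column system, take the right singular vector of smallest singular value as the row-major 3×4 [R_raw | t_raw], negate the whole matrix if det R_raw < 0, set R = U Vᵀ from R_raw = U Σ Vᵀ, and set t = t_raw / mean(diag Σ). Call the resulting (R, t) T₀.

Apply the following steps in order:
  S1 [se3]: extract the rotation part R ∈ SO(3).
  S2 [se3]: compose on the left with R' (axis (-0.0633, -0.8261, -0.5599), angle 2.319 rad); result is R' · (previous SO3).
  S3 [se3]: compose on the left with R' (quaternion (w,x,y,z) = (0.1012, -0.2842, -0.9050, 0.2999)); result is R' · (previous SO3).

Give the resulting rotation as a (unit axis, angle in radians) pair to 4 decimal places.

source (pnp_recover): camera pose = R=[0.7778 0.5581 -0.2890; -0.6285 0.6861 -0.3664; -0.0062 0.4666 0.8844], t=(-0.4400, -0.1600, 5.6501)
after S1 (rot_of_se3): [0.7778 0.5581 -0.2890; -0.6285 0.6861 -0.3664; -0.0062 0.4666 0.8844]
after S2 (compose_so3): [-0.8336 -0.2888 -0.4708; -0.5492 0.5244 0.6507; 0.0589 0.8010 -0.5957]
after S3 (compose_so3): [0.4119 0.1909 0.8910; -0.8697 -0.2095 0.4469; 0.2720 -0.9590 0.0797]

rotation (axis_angle) = ((-0.7531, 0.3316, -0.5682), 1.9380)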